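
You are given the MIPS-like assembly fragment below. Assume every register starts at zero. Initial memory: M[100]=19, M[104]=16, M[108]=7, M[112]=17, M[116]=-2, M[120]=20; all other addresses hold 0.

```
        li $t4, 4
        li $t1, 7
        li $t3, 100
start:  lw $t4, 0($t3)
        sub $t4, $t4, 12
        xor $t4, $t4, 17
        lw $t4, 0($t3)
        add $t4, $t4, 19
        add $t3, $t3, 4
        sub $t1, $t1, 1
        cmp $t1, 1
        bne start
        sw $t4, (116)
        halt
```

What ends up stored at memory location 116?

$t4=4
$t1=7
$t3=100
$t4=M[100]=19
$t4=19-12=7
$t4=7^17=22
$t4=M[100]=19
$t4=19+19=38
$t3=100+4=104
$t1=7-1=6
cmp $t1, 1  (cmp 6,1)
bne start: taken
$t4=M[104]=16
$t4=16-12=4
$t4=4^17=21
$t4=M[104]=16
$t4=16+19=35
$t3=104+4=108
$t1=6-1=5
cmp $t1, 1  (cmp 5,1)
bne start: taken
$t4=M[108]=7
$t4=7-12=-5
$t4=(-5)^17=-22
$t4=M[108]=7
$t4=7+19=26
$t3=108+4=112
$t1=5-1=4
cmp $t1, 1  (cmp 4,1)
bne start: taken
$t4=M[112]=17
$t4=17-12=5
$t4=5^17=20
$t4=M[112]=17
$t4=17+19=36
$t3=112+4=116
$t1=4-1=3
cmp $t1, 1  (cmp 3,1)
bne start: taken
$t4=M[116]=-2
$t4=(-2)-12=-14
$t4=(-14)^17=-29
$t4=M[116]=-2
$t4=(-2)+19=17
$t3=116+4=120
$t1=3-1=2
cmp $t1, 1  (cmp 2,1)
bne start: taken
$t4=M[120]=20
$t4=20-12=8
$t4=8^17=25
$t4=M[120]=20
$t4=20+19=39
$t3=120+4=124
$t1=2-1=1
cmp $t1, 1  (cmp 1,1)
bne start: not taken
sw $t4, (116) → M[116]=39
halt.

39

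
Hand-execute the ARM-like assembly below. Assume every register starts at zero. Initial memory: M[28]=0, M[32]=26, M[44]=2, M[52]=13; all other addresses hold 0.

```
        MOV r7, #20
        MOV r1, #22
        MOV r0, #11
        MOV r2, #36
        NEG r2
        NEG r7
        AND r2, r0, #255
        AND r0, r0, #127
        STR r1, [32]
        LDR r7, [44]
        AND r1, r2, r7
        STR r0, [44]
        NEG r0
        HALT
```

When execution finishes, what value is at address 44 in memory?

after MOV r7, #20: r7=20
after MOV r1, #22: r1=22
after MOV r0, #11: r0=11
after MOV r2, #36: r2=36
after NEG r2: r2=-(36)=-36
after NEG r7: r7=-(20)=-20
after AND r2, r0, #255: r2=11&255=11
after AND r0, r0, #127: r0=11&127=11
STR r1, [32] → M[32]=22
after LDR r7, [44]: r7=M[44]=2
after AND r1, r2, r7: r1=11&2=2
STR r0, [44] → M[44]=11
after NEG r0: r0=-(11)=-11
halt.

11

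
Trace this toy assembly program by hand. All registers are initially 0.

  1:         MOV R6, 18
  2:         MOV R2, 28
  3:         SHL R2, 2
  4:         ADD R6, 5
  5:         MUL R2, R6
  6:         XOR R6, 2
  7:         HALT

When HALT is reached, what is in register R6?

R6=18
R2=28
R2=28<<2=112
R6=18+5=23
R2=112*23=2576
R6=23^2=21
halt.

21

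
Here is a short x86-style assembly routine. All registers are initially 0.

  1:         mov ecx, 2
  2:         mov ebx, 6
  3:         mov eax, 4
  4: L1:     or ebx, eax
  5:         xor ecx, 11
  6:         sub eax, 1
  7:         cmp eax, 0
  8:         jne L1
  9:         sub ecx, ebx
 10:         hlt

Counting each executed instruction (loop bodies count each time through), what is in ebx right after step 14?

mov ecx, 2 → ecx=2
mov ebx, 6 → ebx=6
mov eax, 4 → eax=4
or ebx, eax → ebx=6|4=6
xor ecx, 11 → ecx=2^11=9
sub eax, 1 → eax=4-1=3
cmp eax, 0  (cmp 3,0)
jne L1: taken
or ebx, eax → ebx=6|3=7
xor ecx, 11 → ecx=9^11=2
sub eax, 1 → eax=3-1=2
cmp eax, 0  (cmp 2,0)
jne L1: taken
or ebx, eax → ebx=7|2=7
After step 14: ebx = 7.

7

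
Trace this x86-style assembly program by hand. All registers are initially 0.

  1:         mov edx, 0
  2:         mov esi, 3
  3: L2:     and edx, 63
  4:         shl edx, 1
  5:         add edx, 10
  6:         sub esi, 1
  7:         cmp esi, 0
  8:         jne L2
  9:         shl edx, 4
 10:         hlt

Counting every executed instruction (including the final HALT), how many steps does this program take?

edx=0
esi=3
edx=0&63=0
edx=0<<1=0
edx=0+10=10
esi=3-1=2
cmp esi, 0  (cmp 2,0)
jne L2: taken
edx=10&63=10
edx=10<<1=20
edx=20+10=30
esi=2-1=1
cmp esi, 0  (cmp 1,0)
jne L2: taken
edx=30&63=30
edx=30<<1=60
edx=60+10=70
esi=1-1=0
cmp esi, 0  (cmp 0,0)
jne L2: not taken
edx=70<<4=1120
halt.
Total executed instructions: 22.

22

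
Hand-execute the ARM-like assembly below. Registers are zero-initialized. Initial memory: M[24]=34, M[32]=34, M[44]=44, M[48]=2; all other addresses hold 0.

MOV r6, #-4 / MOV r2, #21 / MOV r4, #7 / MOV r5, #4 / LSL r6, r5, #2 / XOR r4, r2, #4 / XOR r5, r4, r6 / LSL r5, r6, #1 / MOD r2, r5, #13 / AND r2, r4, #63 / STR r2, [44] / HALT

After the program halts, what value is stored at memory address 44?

MOV r6, #-4 → r6=-4
MOV r2, #21 → r2=21
MOV r4, #7 → r4=7
MOV r5, #4 → r5=4
LSL r6, r5, #2 → r6=4<<2=16
XOR r4, r2, #4 → r4=21^4=17
XOR r5, r4, r6 → r5=17^16=1
LSL r5, r6, #1 → r5=16<<1=32
MOD r2, r5, #13 → r2=32%13=6
AND r2, r4, #63 → r2=17&63=17
STR r2, [44] → M[44]=17
halt.

17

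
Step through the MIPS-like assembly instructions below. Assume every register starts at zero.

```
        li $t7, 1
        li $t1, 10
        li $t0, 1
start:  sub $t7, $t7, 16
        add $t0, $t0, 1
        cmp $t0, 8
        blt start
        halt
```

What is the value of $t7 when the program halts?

li $t7, 1 → $t7=1
li $t1, 10 → $t1=10
li $t0, 1 → $t0=1
sub $t7, $t7, 16 → $t7=1-16=-15
add $t0, $t0, 1 → $t0=1+1=2
cmp $t0, 8  (cmp 2,8)
blt start: taken
sub $t7, $t7, 16 → $t7=(-15)-16=-31
add $t0, $t0, 1 → $t0=2+1=3
cmp $t0, 8  (cmp 3,8)
blt start: taken
sub $t7, $t7, 16 → $t7=(-31)-16=-47
add $t0, $t0, 1 → $t0=3+1=4
cmp $t0, 8  (cmp 4,8)
blt start: taken
sub $t7, $t7, 16 → $t7=(-47)-16=-63
add $t0, $t0, 1 → $t0=4+1=5
cmp $t0, 8  (cmp 5,8)
blt start: taken
sub $t7, $t7, 16 → $t7=(-63)-16=-79
add $t0, $t0, 1 → $t0=5+1=6
cmp $t0, 8  (cmp 6,8)
blt start: taken
sub $t7, $t7, 16 → $t7=(-79)-16=-95
add $t0, $t0, 1 → $t0=6+1=7
cmp $t0, 8  (cmp 7,8)
blt start: taken
sub $t7, $t7, 16 → $t7=(-95)-16=-111
add $t0, $t0, 1 → $t0=7+1=8
cmp $t0, 8  (cmp 8,8)
blt start: not taken
halt.

-111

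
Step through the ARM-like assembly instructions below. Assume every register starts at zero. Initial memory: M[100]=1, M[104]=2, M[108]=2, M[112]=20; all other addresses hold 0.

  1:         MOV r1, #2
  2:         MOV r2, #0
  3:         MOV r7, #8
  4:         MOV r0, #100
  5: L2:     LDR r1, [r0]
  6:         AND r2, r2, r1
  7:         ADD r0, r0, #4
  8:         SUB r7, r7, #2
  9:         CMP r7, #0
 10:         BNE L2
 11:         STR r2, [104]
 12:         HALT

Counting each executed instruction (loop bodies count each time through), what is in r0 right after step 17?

108

after MOV r1, #2: r1=2
after MOV r2, #0: r2=0
after MOV r7, #8: r7=8
after MOV r0, #100: r0=100
after LDR r1, [r0]: r1=M[100]=1
after AND r2, r2, r1: r2=0&1=0
after ADD r0, r0, #4: r0=100+4=104
after SUB r7, r7, #2: r7=8-2=6
CMP r7, #0  (cmp 6,0)
BNE L2: taken
after LDR r1, [r0]: r1=M[104]=2
after AND r2, r2, r1: r2=0&2=0
after ADD r0, r0, #4: r0=104+4=108
after SUB r7, r7, #2: r7=6-2=4
CMP r7, #0  (cmp 4,0)
BNE L2: taken
after LDR r1, [r0]: r1=M[108]=2
After step 17: r0 = 108.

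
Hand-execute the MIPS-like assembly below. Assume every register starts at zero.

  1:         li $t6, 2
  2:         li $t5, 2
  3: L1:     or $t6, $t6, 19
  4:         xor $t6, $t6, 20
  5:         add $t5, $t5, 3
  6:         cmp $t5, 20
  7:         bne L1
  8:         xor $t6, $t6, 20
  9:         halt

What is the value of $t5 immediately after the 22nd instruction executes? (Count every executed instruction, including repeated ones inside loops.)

14

$t6=2
$t5=2
$t6=2|19=19
$t6=19^20=7
$t5=2+3=5
cmp $t5, 20  (cmp 5,20)
bne L1: taken
$t6=7|19=23
$t6=23^20=3
$t5=5+3=8
cmp $t5, 20  (cmp 8,20)
bne L1: taken
$t6=3|19=19
$t6=19^20=7
$t5=8+3=11
cmp $t5, 20  (cmp 11,20)
bne L1: taken
$t6=7|19=23
$t6=23^20=3
$t5=11+3=14
cmp $t5, 20  (cmp 14,20)
bne L1: taken
After step 22: $t5 = 14.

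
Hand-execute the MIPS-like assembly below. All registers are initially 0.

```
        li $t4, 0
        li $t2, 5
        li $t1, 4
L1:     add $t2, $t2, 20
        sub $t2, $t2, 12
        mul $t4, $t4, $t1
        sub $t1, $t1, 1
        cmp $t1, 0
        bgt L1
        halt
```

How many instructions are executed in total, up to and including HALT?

$t4=0
$t2=5
$t1=4
$t2=5+20=25
$t2=25-12=13
$t4=0*4=0
$t1=4-1=3
cmp $t1, 0  (cmp 3,0)
bgt L1: taken
$t2=13+20=33
$t2=33-12=21
$t4=0*3=0
$t1=3-1=2
cmp $t1, 0  (cmp 2,0)
bgt L1: taken
$t2=21+20=41
$t2=41-12=29
$t4=0*2=0
$t1=2-1=1
cmp $t1, 0  (cmp 1,0)
bgt L1: taken
$t2=29+20=49
$t2=49-12=37
$t4=0*1=0
$t1=1-1=0
cmp $t1, 0  (cmp 0,0)
bgt L1: not taken
halt.
Total executed instructions: 28.

28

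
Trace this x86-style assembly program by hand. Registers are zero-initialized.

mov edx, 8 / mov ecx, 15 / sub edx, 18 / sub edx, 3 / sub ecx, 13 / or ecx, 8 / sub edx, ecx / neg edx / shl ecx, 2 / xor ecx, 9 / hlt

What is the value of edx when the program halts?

after mov edx, 8: edx=8
after mov ecx, 15: ecx=15
after sub edx, 18: edx=8-18=-10
after sub edx, 3: edx=(-10)-3=-13
after sub ecx, 13: ecx=15-13=2
after or ecx, 8: ecx=2|8=10
after sub edx, ecx: edx=(-13)-10=-23
after neg edx: edx=-(-23)=23
after shl ecx, 2: ecx=10<<2=40
after xor ecx, 9: ecx=40^9=33
halt.

23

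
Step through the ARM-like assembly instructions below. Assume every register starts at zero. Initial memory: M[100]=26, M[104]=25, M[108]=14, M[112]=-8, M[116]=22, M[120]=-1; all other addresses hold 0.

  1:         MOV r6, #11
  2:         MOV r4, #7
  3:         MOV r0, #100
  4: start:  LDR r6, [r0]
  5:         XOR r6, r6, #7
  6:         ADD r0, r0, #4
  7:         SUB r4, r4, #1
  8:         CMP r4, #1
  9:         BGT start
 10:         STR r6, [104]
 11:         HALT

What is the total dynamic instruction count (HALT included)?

41

r6=11
r4=7
r0=100
r6=M[100]=26
r6=26^7=29
r0=100+4=104
r4=7-1=6
CMP r4, #1  (cmp 6,1)
BGT start: taken
r6=M[104]=25
r6=25^7=30
r0=104+4=108
r4=6-1=5
CMP r4, #1  (cmp 5,1)
BGT start: taken
r6=M[108]=14
r6=14^7=9
r0=108+4=112
r4=5-1=4
CMP r4, #1  (cmp 4,1)
BGT start: taken
r6=M[112]=-8
r6=(-8)^7=-1
r0=112+4=116
r4=4-1=3
CMP r4, #1  (cmp 3,1)
BGT start: taken
r6=M[116]=22
r6=22^7=17
r0=116+4=120
r4=3-1=2
CMP r4, #1  (cmp 2,1)
BGT start: taken
r6=M[120]=-1
r6=(-1)^7=-8
r0=120+4=124
r4=2-1=1
CMP r4, #1  (cmp 1,1)
BGT start: not taken
STR r6, [104] → M[104]=-8
halt.
Total executed instructions: 41.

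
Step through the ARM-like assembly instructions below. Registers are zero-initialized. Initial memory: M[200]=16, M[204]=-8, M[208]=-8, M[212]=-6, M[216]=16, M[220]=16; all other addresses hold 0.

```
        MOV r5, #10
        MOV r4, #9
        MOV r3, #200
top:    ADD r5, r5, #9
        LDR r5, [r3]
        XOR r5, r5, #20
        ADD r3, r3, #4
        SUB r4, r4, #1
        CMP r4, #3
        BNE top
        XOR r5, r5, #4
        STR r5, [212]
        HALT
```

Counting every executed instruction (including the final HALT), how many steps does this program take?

48

r5=10
r4=9
r3=200
r5=10+9=19
r5=M[200]=16
r5=16^20=4
r3=200+4=204
r4=9-1=8
CMP r4, #3  (cmp 8,3)
BNE top: taken
r5=4+9=13
r5=M[204]=-8
r5=(-8)^20=-20
r3=204+4=208
r4=8-1=7
CMP r4, #3  (cmp 7,3)
BNE top: taken
r5=(-20)+9=-11
r5=M[208]=-8
r5=(-8)^20=-20
r3=208+4=212
r4=7-1=6
CMP r4, #3  (cmp 6,3)
BNE top: taken
r5=(-20)+9=-11
r5=M[212]=-6
r5=(-6)^20=-18
r3=212+4=216
r4=6-1=5
CMP r4, #3  (cmp 5,3)
BNE top: taken
r5=(-18)+9=-9
r5=M[216]=16
r5=16^20=4
r3=216+4=220
r4=5-1=4
CMP r4, #3  (cmp 4,3)
BNE top: taken
r5=4+9=13
r5=M[220]=16
r5=16^20=4
r3=220+4=224
r4=4-1=3
CMP r4, #3  (cmp 3,3)
BNE top: not taken
r5=4^4=0
STR r5, [212] → M[212]=0
halt.
Total executed instructions: 48.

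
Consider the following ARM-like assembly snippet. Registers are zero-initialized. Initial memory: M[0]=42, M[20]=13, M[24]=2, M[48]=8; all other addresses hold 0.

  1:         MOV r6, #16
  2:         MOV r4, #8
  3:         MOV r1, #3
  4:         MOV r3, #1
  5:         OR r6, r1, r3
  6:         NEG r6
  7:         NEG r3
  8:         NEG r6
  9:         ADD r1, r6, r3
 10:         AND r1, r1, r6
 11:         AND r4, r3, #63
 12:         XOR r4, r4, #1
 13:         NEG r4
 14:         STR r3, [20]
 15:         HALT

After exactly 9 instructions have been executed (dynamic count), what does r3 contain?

-1

MOV r6, #16 → r6=16
MOV r4, #8 → r4=8
MOV r1, #3 → r1=3
MOV r3, #1 → r3=1
OR r6, r1, r3 → r6=3|1=3
NEG r6 → r6=-(3)=-3
NEG r3 → r3=-(1)=-1
NEG r6 → r6=-(-3)=3
ADD r1, r6, r3 → r1=3+(-1)=2
After step 9: r3 = -1.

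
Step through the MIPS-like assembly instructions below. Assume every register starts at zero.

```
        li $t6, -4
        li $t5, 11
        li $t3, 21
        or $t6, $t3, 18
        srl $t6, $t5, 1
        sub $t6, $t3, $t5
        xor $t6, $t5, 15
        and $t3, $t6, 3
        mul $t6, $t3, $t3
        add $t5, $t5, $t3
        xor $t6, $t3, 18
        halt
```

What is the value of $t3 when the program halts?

li $t6, -4 → $t6=-4
li $t5, 11 → $t5=11
li $t3, 21 → $t3=21
or $t6, $t3, 18 → $t6=21|18=23
srl $t6, $t5, 1 → $t6=11>>1=5
sub $t6, $t3, $t5 → $t6=21-11=10
xor $t6, $t5, 15 → $t6=11^15=4
and $t3, $t6, 3 → $t3=4&3=0
mul $t6, $t3, $t3 → $t6=0*0=0
add $t5, $t5, $t3 → $t5=11+0=11
xor $t6, $t3, 18 → $t6=0^18=18
halt.

0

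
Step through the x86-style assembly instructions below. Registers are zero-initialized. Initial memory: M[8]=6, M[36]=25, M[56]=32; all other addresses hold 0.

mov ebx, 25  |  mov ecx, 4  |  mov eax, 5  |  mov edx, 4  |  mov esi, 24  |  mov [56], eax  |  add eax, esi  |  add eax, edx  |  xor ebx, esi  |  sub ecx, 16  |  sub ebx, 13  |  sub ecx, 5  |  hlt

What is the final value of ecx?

after mov ebx, 25: ebx=25
after mov ecx, 4: ecx=4
after mov eax, 5: eax=5
after mov edx, 4: edx=4
after mov esi, 24: esi=24
mov [56], eax → M[56]=5
after add eax, esi: eax=5+24=29
after add eax, edx: eax=29+4=33
after xor ebx, esi: ebx=25^24=1
after sub ecx, 16: ecx=4-16=-12
after sub ebx, 13: ebx=1-13=-12
after sub ecx, 5: ecx=(-12)-5=-17
halt.

-17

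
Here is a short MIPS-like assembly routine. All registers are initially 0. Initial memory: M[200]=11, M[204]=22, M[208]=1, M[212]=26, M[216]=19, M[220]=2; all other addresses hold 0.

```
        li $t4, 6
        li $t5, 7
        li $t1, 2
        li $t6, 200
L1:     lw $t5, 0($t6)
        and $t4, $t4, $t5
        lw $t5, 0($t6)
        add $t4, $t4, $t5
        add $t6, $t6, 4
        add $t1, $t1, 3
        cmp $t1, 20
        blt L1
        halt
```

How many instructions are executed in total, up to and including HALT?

53

li $t4, 6 → $t4=6
li $t5, 7 → $t5=7
li $t1, 2 → $t1=2
li $t6, 200 → $t6=200
lw $t5, 0($t6) → $t5=M[200]=11
and $t4, $t4, $t5 → $t4=6&11=2
lw $t5, 0($t6) → $t5=M[200]=11
add $t4, $t4, $t5 → $t4=2+11=13
add $t6, $t6, 4 → $t6=200+4=204
add $t1, $t1, 3 → $t1=2+3=5
cmp $t1, 20  (cmp 5,20)
blt L1: taken
lw $t5, 0($t6) → $t5=M[204]=22
and $t4, $t4, $t5 → $t4=13&22=4
lw $t5, 0($t6) → $t5=M[204]=22
add $t4, $t4, $t5 → $t4=4+22=26
add $t6, $t6, 4 → $t6=204+4=208
add $t1, $t1, 3 → $t1=5+3=8
cmp $t1, 20  (cmp 8,20)
blt L1: taken
lw $t5, 0($t6) → $t5=M[208]=1
and $t4, $t4, $t5 → $t4=26&1=0
lw $t5, 0($t6) → $t5=M[208]=1
add $t4, $t4, $t5 → $t4=0+1=1
add $t6, $t6, 4 → $t6=208+4=212
add $t1, $t1, 3 → $t1=8+3=11
cmp $t1, 20  (cmp 11,20)
blt L1: taken
lw $t5, 0($t6) → $t5=M[212]=26
and $t4, $t4, $t5 → $t4=1&26=0
lw $t5, 0($t6) → $t5=M[212]=26
add $t4, $t4, $t5 → $t4=0+26=26
add $t6, $t6, 4 → $t6=212+4=216
add $t1, $t1, 3 → $t1=11+3=14
cmp $t1, 20  (cmp 14,20)
blt L1: taken
lw $t5, 0($t6) → $t5=M[216]=19
and $t4, $t4, $t5 → $t4=26&19=18
lw $t5, 0($t6) → $t5=M[216]=19
add $t4, $t4, $t5 → $t4=18+19=37
add $t6, $t6, 4 → $t6=216+4=220
add $t1, $t1, 3 → $t1=14+3=17
cmp $t1, 20  (cmp 17,20)
blt L1: taken
lw $t5, 0($t6) → $t5=M[220]=2
and $t4, $t4, $t5 → $t4=37&2=0
lw $t5, 0($t6) → $t5=M[220]=2
add $t4, $t4, $t5 → $t4=0+2=2
add $t6, $t6, 4 → $t6=220+4=224
add $t1, $t1, 3 → $t1=17+3=20
cmp $t1, 20  (cmp 20,20)
blt L1: not taken
halt.
Total executed instructions: 53.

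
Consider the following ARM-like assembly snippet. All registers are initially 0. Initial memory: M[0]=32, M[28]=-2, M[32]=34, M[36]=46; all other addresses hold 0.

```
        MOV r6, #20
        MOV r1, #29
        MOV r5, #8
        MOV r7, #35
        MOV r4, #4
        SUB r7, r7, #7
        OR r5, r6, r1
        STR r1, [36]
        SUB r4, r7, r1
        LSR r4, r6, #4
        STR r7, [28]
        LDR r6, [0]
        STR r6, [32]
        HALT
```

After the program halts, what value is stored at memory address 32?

r6=20
r1=29
r5=8
r7=35
r4=4
r7=35-7=28
r5=20|29=29
STR r1, [36] → M[36]=29
r4=28-29=-1
r4=20>>4=1
STR r7, [28] → M[28]=28
r6=M[0]=32
STR r6, [32] → M[32]=32
halt.

32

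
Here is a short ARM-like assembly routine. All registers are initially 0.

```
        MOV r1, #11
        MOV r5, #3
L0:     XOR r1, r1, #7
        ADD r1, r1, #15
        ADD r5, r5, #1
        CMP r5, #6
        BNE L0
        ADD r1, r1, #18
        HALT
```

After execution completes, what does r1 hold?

77

MOV r1, #11 → r1=11
MOV r5, #3 → r5=3
XOR r1, r1, #7 → r1=11^7=12
ADD r1, r1, #15 → r1=12+15=27
ADD r5, r5, #1 → r5=3+1=4
CMP r5, #6  (cmp 4,6)
BNE L0: taken
XOR r1, r1, #7 → r1=27^7=28
ADD r1, r1, #15 → r1=28+15=43
ADD r5, r5, #1 → r5=4+1=5
CMP r5, #6  (cmp 5,6)
BNE L0: taken
XOR r1, r1, #7 → r1=43^7=44
ADD r1, r1, #15 → r1=44+15=59
ADD r5, r5, #1 → r5=5+1=6
CMP r5, #6  (cmp 6,6)
BNE L0: not taken
ADD r1, r1, #18 → r1=59+18=77
halt.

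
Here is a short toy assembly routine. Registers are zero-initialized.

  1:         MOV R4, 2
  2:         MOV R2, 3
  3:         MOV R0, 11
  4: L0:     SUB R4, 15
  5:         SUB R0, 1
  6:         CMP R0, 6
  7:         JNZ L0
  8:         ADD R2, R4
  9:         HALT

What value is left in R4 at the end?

-73

R4=2
R2=3
R0=11
R4=2-15=-13
R0=11-1=10
CMP R0, 6  (cmp 10,6)
JNZ L0: taken
R4=(-13)-15=-28
R0=10-1=9
CMP R0, 6  (cmp 9,6)
JNZ L0: taken
R4=(-28)-15=-43
R0=9-1=8
CMP R0, 6  (cmp 8,6)
JNZ L0: taken
R4=(-43)-15=-58
R0=8-1=7
CMP R0, 6  (cmp 7,6)
JNZ L0: taken
R4=(-58)-15=-73
R0=7-1=6
CMP R0, 6  (cmp 6,6)
JNZ L0: not taken
R2=3+(-73)=-70
halt.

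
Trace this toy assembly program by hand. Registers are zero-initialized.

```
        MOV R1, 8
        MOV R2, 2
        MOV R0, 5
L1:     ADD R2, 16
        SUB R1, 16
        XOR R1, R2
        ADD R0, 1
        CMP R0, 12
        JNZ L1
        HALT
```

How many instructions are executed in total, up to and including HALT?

MOV R1, 8 → R1=8
MOV R2, 2 → R2=2
MOV R0, 5 → R0=5
ADD R2, 16 → R2=2+16=18
SUB R1, 16 → R1=8-16=-8
XOR R1, R2 → R1=(-8)^18=-22
ADD R0, 1 → R0=5+1=6
CMP R0, 12  (cmp 6,12)
JNZ L1: taken
ADD R2, 16 → R2=18+16=34
SUB R1, 16 → R1=(-22)-16=-38
XOR R1, R2 → R1=(-38)^34=-8
ADD R0, 1 → R0=6+1=7
CMP R0, 12  (cmp 7,12)
JNZ L1: taken
ADD R2, 16 → R2=34+16=50
SUB R1, 16 → R1=(-8)-16=-24
XOR R1, R2 → R1=(-24)^50=-38
ADD R0, 1 → R0=7+1=8
CMP R0, 12  (cmp 8,12)
JNZ L1: taken
ADD R2, 16 → R2=50+16=66
SUB R1, 16 → R1=(-38)-16=-54
XOR R1, R2 → R1=(-54)^66=-120
ADD R0, 1 → R0=8+1=9
CMP R0, 12  (cmp 9,12)
JNZ L1: taken
ADD R2, 16 → R2=66+16=82
SUB R1, 16 → R1=(-120)-16=-136
XOR R1, R2 → R1=(-136)^82=-214
ADD R0, 1 → R0=9+1=10
CMP R0, 12  (cmp 10,12)
JNZ L1: taken
ADD R2, 16 → R2=82+16=98
SUB R1, 16 → R1=(-214)-16=-230
XOR R1, R2 → R1=(-230)^98=-136
ADD R0, 1 → R0=10+1=11
CMP R0, 12  (cmp 11,12)
JNZ L1: taken
ADD R2, 16 → R2=98+16=114
SUB R1, 16 → R1=(-136)-16=-152
XOR R1, R2 → R1=(-152)^114=-230
ADD R0, 1 → R0=11+1=12
CMP R0, 12  (cmp 12,12)
JNZ L1: not taken
halt.
Total executed instructions: 46.

46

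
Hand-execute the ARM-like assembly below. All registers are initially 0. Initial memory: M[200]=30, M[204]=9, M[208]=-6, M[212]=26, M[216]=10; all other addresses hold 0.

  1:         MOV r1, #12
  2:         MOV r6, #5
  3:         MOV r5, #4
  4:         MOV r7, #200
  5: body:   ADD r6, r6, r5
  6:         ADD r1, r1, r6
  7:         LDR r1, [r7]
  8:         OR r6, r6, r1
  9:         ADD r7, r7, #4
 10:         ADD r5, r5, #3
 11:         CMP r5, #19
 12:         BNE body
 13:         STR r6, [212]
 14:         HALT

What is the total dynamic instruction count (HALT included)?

46

r1=12
r6=5
r5=4
r7=200
r6=5+4=9
r1=12+9=21
r1=M[200]=30
r6=9|30=31
r7=200+4=204
r5=4+3=7
CMP r5, #19  (cmp 7,19)
BNE body: taken
r6=31+7=38
r1=30+38=68
r1=M[204]=9
r6=38|9=47
r7=204+4=208
r5=7+3=10
CMP r5, #19  (cmp 10,19)
BNE body: taken
r6=47+10=57
r1=9+57=66
r1=M[208]=-6
r6=57|(-6)=-5
r7=208+4=212
r5=10+3=13
CMP r5, #19  (cmp 13,19)
BNE body: taken
r6=(-5)+13=8
r1=(-6)+8=2
r1=M[212]=26
r6=8|26=26
r7=212+4=216
r5=13+3=16
CMP r5, #19  (cmp 16,19)
BNE body: taken
r6=26+16=42
r1=26+42=68
r1=M[216]=10
r6=42|10=42
r7=216+4=220
r5=16+3=19
CMP r5, #19  (cmp 19,19)
BNE body: not taken
STR r6, [212] → M[212]=42
halt.
Total executed instructions: 46.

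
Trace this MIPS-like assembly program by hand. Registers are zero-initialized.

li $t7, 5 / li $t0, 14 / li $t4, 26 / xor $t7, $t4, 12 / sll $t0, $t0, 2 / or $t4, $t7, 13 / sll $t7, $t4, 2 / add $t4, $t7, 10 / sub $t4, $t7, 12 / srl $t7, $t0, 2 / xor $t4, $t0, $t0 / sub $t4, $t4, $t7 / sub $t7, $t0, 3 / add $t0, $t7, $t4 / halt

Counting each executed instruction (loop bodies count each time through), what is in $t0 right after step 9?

$t7=5
$t0=14
$t4=26
$t7=26^12=22
$t0=14<<2=56
$t4=22|13=31
$t7=31<<2=124
$t4=124+10=134
$t4=124-12=112
After step 9: $t0 = 56.

56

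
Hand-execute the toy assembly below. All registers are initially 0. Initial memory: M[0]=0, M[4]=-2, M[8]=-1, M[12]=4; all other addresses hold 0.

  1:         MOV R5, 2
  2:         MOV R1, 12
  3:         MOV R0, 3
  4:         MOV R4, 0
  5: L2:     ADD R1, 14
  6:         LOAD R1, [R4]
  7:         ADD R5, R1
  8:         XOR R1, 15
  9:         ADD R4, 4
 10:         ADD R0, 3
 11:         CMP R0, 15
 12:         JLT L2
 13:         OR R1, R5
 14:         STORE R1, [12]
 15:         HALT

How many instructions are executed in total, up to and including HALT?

R5=2
R1=12
R0=3
R4=0
R1=12+14=26
R1=M[0]=0
R5=2+0=2
R1=0^15=15
R4=0+4=4
R0=3+3=6
CMP R0, 15  (cmp 6,15)
JLT L2: taken
R1=15+14=29
R1=M[4]=-2
R5=2+(-2)=0
R1=(-2)^15=-15
R4=4+4=8
R0=6+3=9
CMP R0, 15  (cmp 9,15)
JLT L2: taken
R1=(-15)+14=-1
R1=M[8]=-1
R5=0+(-1)=-1
R1=(-1)^15=-16
R4=8+4=12
R0=9+3=12
CMP R0, 15  (cmp 12,15)
JLT L2: taken
R1=(-16)+14=-2
R1=M[12]=4
R5=(-1)+4=3
R1=4^15=11
R4=12+4=16
R0=12+3=15
CMP R0, 15  (cmp 15,15)
JLT L2: not taken
R1=11|3=11
STORE R1, [12] → M[12]=11
halt.
Total executed instructions: 39.

39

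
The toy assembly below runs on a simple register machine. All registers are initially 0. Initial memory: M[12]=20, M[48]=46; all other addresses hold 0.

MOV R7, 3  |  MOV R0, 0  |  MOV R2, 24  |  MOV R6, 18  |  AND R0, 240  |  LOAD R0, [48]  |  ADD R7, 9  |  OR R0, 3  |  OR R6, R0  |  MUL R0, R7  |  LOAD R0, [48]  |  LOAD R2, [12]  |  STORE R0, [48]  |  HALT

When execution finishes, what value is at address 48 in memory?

46

R7=3
R0=0
R2=24
R6=18
R0=0&240=0
R0=M[48]=46
R7=3+9=12
R0=46|3=47
R6=18|47=63
R0=47*12=564
R0=M[48]=46
R2=M[12]=20
STORE R0, [48] → M[48]=46
halt.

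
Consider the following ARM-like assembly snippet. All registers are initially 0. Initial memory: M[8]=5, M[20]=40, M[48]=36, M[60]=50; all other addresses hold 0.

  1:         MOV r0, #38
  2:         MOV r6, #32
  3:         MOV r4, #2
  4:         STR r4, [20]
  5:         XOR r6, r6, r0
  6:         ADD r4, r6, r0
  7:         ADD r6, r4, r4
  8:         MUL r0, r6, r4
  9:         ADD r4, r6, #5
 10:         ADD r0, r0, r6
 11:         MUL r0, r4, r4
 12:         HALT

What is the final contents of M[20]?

after MOV r0, #38: r0=38
after MOV r6, #32: r6=32
after MOV r4, #2: r4=2
STR r4, [20] → M[20]=2
after XOR r6, r6, r0: r6=32^38=6
after ADD r4, r6, r0: r4=6+38=44
after ADD r6, r4, r4: r6=44+44=88
after MUL r0, r6, r4: r0=88*44=3872
after ADD r4, r6, #5: r4=88+5=93
after ADD r0, r0, r6: r0=3872+88=3960
after MUL r0, r4, r4: r0=93*93=8649
halt.

2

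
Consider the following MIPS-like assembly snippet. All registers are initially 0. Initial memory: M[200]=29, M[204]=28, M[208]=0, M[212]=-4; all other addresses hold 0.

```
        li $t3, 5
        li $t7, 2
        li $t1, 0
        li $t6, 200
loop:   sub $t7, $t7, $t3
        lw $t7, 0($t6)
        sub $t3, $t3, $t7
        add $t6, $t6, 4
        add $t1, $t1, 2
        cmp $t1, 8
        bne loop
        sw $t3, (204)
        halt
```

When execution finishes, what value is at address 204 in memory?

-48

$t3=5
$t7=2
$t1=0
$t6=200
$t7=2-5=-3
$t7=M[200]=29
$t3=5-29=-24
$t6=200+4=204
$t1=0+2=2
cmp $t1, 8  (cmp 2,8)
bne loop: taken
$t7=29-(-24)=53
$t7=M[204]=28
$t3=(-24)-28=-52
$t6=204+4=208
$t1=2+2=4
cmp $t1, 8  (cmp 4,8)
bne loop: taken
$t7=28-(-52)=80
$t7=M[208]=0
$t3=(-52)-0=-52
$t6=208+4=212
$t1=4+2=6
cmp $t1, 8  (cmp 6,8)
bne loop: taken
$t7=0-(-52)=52
$t7=M[212]=-4
$t3=(-52)-(-4)=-48
$t6=212+4=216
$t1=6+2=8
cmp $t1, 8  (cmp 8,8)
bne loop: not taken
sw $t3, (204) → M[204]=-48
halt.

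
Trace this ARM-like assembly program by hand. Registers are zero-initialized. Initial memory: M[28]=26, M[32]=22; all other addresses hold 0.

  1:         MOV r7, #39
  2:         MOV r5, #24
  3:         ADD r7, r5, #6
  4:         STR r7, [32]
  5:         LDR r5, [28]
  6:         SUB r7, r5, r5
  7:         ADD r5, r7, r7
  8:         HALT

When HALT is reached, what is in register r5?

0

after MOV r7, #39: r7=39
after MOV r5, #24: r5=24
after ADD r7, r5, #6: r7=24+6=30
STR r7, [32] → M[32]=30
after LDR r5, [28]: r5=M[28]=26
after SUB r7, r5, r5: r7=26-26=0
after ADD r5, r7, r7: r5=0+0=0
halt.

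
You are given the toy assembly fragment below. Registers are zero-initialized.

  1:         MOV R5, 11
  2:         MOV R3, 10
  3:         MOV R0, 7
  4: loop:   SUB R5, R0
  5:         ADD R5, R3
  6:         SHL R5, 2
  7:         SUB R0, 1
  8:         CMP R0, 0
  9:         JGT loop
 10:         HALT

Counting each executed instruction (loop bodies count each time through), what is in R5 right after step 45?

MOV R5, 11 → R5=11
MOV R3, 10 → R3=10
MOV R0, 7 → R0=7
SUB R5, R0 → R5=11-7=4
ADD R5, R3 → R5=4+10=14
SHL R5, 2 → R5=14<<2=56
SUB R0, 1 → R0=7-1=6
CMP R0, 0  (cmp 6,0)
JGT loop: taken
SUB R5, R0 → R5=56-6=50
ADD R5, R3 → R5=50+10=60
SHL R5, 2 → R5=60<<2=240
SUB R0, 1 → R0=6-1=5
CMP R0, 0  (cmp 5,0)
JGT loop: taken
SUB R5, R0 → R5=240-5=235
ADD R5, R3 → R5=235+10=245
SHL R5, 2 → R5=245<<2=980
SUB R0, 1 → R0=5-1=4
CMP R0, 0  (cmp 4,0)
JGT loop: taken
SUB R5, R0 → R5=980-4=976
ADD R5, R3 → R5=976+10=986
SHL R5, 2 → R5=986<<2=3944
SUB R0, 1 → R0=4-1=3
CMP R0, 0  (cmp 3,0)
JGT loop: taken
SUB R5, R0 → R5=3944-3=3941
ADD R5, R3 → R5=3941+10=3951
SHL R5, 2 → R5=3951<<2=15804
SUB R0, 1 → R0=3-1=2
CMP R0, 0  (cmp 2,0)
JGT loop: taken
SUB R5, R0 → R5=15804-2=15802
ADD R5, R3 → R5=15802+10=15812
SHL R5, 2 → R5=15812<<2=63248
SUB R0, 1 → R0=2-1=1
CMP R0, 0  (cmp 1,0)
JGT loop: taken
SUB R5, R0 → R5=63248-1=63247
ADD R5, R3 → R5=63247+10=63257
SHL R5, 2 → R5=63257<<2=253028
SUB R0, 1 → R0=1-1=0
CMP R0, 0  (cmp 0,0)
JGT loop: not taken
After step 45: R5 = 253028.

253028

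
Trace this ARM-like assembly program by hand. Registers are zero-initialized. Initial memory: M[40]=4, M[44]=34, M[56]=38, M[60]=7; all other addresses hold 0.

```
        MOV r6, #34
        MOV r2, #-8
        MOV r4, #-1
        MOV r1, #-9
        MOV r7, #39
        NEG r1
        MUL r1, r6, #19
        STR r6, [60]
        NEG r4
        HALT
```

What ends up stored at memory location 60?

34

after MOV r6, #34: r6=34
after MOV r2, #-8: r2=-8
after MOV r4, #-1: r4=-1
after MOV r1, #-9: r1=-9
after MOV r7, #39: r7=39
after NEG r1: r1=-(-9)=9
after MUL r1, r6, #19: r1=34*19=646
STR r6, [60] → M[60]=34
after NEG r4: r4=-(-1)=1
halt.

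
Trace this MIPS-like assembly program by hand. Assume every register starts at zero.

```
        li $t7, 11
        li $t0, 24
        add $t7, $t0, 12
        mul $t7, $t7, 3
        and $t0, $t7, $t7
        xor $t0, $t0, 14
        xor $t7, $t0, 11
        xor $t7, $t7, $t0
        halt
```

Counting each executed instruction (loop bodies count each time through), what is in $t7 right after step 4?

108

li $t7, 11 → $t7=11
li $t0, 24 → $t0=24
add $t7, $t0, 12 → $t7=24+12=36
mul $t7, $t7, 3 → $t7=36*3=108
After step 4: $t7 = 108.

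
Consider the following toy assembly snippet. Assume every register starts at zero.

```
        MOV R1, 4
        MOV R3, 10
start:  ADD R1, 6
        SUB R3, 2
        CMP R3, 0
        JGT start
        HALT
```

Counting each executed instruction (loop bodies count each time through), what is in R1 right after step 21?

after MOV R1, 4: R1=4
after MOV R3, 10: R3=10
after ADD R1, 6: R1=4+6=10
after SUB R3, 2: R3=10-2=8
CMP R3, 0  (cmp 8,0)
JGT start: taken
after ADD R1, 6: R1=10+6=16
after SUB R3, 2: R3=8-2=6
CMP R3, 0  (cmp 6,0)
JGT start: taken
after ADD R1, 6: R1=16+6=22
after SUB R3, 2: R3=6-2=4
CMP R3, 0  (cmp 4,0)
JGT start: taken
after ADD R1, 6: R1=22+6=28
after SUB R3, 2: R3=4-2=2
CMP R3, 0  (cmp 2,0)
JGT start: taken
after ADD R1, 6: R1=28+6=34
after SUB R3, 2: R3=2-2=0
CMP R3, 0  (cmp 0,0)
After step 21: R1 = 34.

34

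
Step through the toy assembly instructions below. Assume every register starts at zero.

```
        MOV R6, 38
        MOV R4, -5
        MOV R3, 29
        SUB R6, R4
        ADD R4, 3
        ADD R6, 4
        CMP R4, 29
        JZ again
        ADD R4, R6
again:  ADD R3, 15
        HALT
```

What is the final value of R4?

R6=38
R4=-5
R3=29
R6=38-(-5)=43
R4=(-5)+3=-2
R6=43+4=47
CMP R4, 29  (cmp -2,29)
JZ again: not taken
R4=(-2)+47=45
R3=29+15=44
halt.

45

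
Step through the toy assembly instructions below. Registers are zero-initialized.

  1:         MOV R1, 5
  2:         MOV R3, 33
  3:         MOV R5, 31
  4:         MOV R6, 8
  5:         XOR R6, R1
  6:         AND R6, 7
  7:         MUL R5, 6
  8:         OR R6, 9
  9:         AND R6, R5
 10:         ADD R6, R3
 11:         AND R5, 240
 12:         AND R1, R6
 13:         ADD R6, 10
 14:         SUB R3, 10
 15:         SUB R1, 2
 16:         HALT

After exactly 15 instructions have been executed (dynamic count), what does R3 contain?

23

R1=5
R3=33
R5=31
R6=8
R6=8^5=13
R6=13&7=5
R5=31*6=186
R6=5|9=13
R6=13&186=8
R6=8+33=41
R5=186&240=176
R1=5&41=1
R6=41+10=51
R3=33-10=23
R1=1-2=-1
After step 15: R3 = 23.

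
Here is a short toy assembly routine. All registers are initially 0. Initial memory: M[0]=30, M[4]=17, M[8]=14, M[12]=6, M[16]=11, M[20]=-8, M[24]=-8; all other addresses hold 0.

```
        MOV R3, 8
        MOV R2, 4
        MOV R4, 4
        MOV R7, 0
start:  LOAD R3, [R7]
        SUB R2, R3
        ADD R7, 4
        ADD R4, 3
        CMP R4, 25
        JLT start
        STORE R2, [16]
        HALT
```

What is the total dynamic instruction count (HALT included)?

48

after MOV R3, 8: R3=8
after MOV R2, 4: R2=4
after MOV R4, 4: R4=4
after MOV R7, 0: R7=0
after LOAD R3, [R7]: R3=M[0]=30
after SUB R2, R3: R2=4-30=-26
after ADD R7, 4: R7=0+4=4
after ADD R4, 3: R4=4+3=7
CMP R4, 25  (cmp 7,25)
JLT start: taken
after LOAD R3, [R7]: R3=M[4]=17
after SUB R2, R3: R2=(-26)-17=-43
after ADD R7, 4: R7=4+4=8
after ADD R4, 3: R4=7+3=10
CMP R4, 25  (cmp 10,25)
JLT start: taken
after LOAD R3, [R7]: R3=M[8]=14
after SUB R2, R3: R2=(-43)-14=-57
after ADD R7, 4: R7=8+4=12
after ADD R4, 3: R4=10+3=13
CMP R4, 25  (cmp 13,25)
JLT start: taken
after LOAD R3, [R7]: R3=M[12]=6
after SUB R2, R3: R2=(-57)-6=-63
after ADD R7, 4: R7=12+4=16
after ADD R4, 3: R4=13+3=16
CMP R4, 25  (cmp 16,25)
JLT start: taken
after LOAD R3, [R7]: R3=M[16]=11
after SUB R2, R3: R2=(-63)-11=-74
after ADD R7, 4: R7=16+4=20
after ADD R4, 3: R4=16+3=19
CMP R4, 25  (cmp 19,25)
JLT start: taken
after LOAD R3, [R7]: R3=M[20]=-8
after SUB R2, R3: R2=(-74)-(-8)=-66
after ADD R7, 4: R7=20+4=24
after ADD R4, 3: R4=19+3=22
CMP R4, 25  (cmp 22,25)
JLT start: taken
after LOAD R3, [R7]: R3=M[24]=-8
after SUB R2, R3: R2=(-66)-(-8)=-58
after ADD R7, 4: R7=24+4=28
after ADD R4, 3: R4=22+3=25
CMP R4, 25  (cmp 25,25)
JLT start: not taken
STORE R2, [16] → M[16]=-58
halt.
Total executed instructions: 48.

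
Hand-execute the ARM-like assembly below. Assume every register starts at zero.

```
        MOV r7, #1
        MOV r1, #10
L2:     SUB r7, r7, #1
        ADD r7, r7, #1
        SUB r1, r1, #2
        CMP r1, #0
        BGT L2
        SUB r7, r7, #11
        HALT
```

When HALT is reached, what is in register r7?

-10

after MOV r7, #1: r7=1
after MOV r1, #10: r1=10
after SUB r7, r7, #1: r7=1-1=0
after ADD r7, r7, #1: r7=0+1=1
after SUB r1, r1, #2: r1=10-2=8
CMP r1, #0  (cmp 8,0)
BGT L2: taken
after SUB r7, r7, #1: r7=1-1=0
after ADD r7, r7, #1: r7=0+1=1
after SUB r1, r1, #2: r1=8-2=6
CMP r1, #0  (cmp 6,0)
BGT L2: taken
after SUB r7, r7, #1: r7=1-1=0
after ADD r7, r7, #1: r7=0+1=1
after SUB r1, r1, #2: r1=6-2=4
CMP r1, #0  (cmp 4,0)
BGT L2: taken
after SUB r7, r7, #1: r7=1-1=0
after ADD r7, r7, #1: r7=0+1=1
after SUB r1, r1, #2: r1=4-2=2
CMP r1, #0  (cmp 2,0)
BGT L2: taken
after SUB r7, r7, #1: r7=1-1=0
after ADD r7, r7, #1: r7=0+1=1
after SUB r1, r1, #2: r1=2-2=0
CMP r1, #0  (cmp 0,0)
BGT L2: not taken
after SUB r7, r7, #11: r7=1-11=-10
halt.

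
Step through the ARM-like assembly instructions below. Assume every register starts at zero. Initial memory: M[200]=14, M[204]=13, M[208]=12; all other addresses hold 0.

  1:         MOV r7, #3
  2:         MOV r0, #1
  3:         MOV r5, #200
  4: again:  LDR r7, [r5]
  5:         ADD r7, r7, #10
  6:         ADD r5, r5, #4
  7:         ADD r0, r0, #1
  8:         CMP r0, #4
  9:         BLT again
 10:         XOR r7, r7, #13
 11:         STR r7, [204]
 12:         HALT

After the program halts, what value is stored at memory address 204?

27

MOV r7, #3 → r7=3
MOV r0, #1 → r0=1
MOV r5, #200 → r5=200
LDR r7, [r5] → r7=M[200]=14
ADD r7, r7, #10 → r7=14+10=24
ADD r5, r5, #4 → r5=200+4=204
ADD r0, r0, #1 → r0=1+1=2
CMP r0, #4  (cmp 2,4)
BLT again: taken
LDR r7, [r5] → r7=M[204]=13
ADD r7, r7, #10 → r7=13+10=23
ADD r5, r5, #4 → r5=204+4=208
ADD r0, r0, #1 → r0=2+1=3
CMP r0, #4  (cmp 3,4)
BLT again: taken
LDR r7, [r5] → r7=M[208]=12
ADD r7, r7, #10 → r7=12+10=22
ADD r5, r5, #4 → r5=208+4=212
ADD r0, r0, #1 → r0=3+1=4
CMP r0, #4  (cmp 4,4)
BLT again: not taken
XOR r7, r7, #13 → r7=22^13=27
STR r7, [204] → M[204]=27
halt.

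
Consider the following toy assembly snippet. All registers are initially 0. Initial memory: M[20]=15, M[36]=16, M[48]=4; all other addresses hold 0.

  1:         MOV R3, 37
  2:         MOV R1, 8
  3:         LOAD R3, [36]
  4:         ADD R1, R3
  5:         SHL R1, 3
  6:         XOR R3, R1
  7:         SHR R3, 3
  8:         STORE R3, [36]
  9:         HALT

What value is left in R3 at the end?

26

R3=37
R1=8
R3=M[36]=16
R1=8+16=24
R1=24<<3=192
R3=16^192=208
R3=208>>3=26
STORE R3, [36] → M[36]=26
halt.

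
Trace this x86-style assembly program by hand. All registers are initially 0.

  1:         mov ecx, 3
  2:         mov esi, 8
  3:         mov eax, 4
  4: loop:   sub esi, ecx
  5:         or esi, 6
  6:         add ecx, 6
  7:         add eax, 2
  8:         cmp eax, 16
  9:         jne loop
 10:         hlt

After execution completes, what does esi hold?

-90

mov ecx, 3 → ecx=3
mov esi, 8 → esi=8
mov eax, 4 → eax=4
sub esi, ecx → esi=8-3=5
or esi, 6 → esi=5|6=7
add ecx, 6 → ecx=3+6=9
add eax, 2 → eax=4+2=6
cmp eax, 16  (cmp 6,16)
jne loop: taken
sub esi, ecx → esi=7-9=-2
or esi, 6 → esi=(-2)|6=-2
add ecx, 6 → ecx=9+6=15
add eax, 2 → eax=6+2=8
cmp eax, 16  (cmp 8,16)
jne loop: taken
sub esi, ecx → esi=(-2)-15=-17
or esi, 6 → esi=(-17)|6=-17
add ecx, 6 → ecx=15+6=21
add eax, 2 → eax=8+2=10
cmp eax, 16  (cmp 10,16)
jne loop: taken
sub esi, ecx → esi=(-17)-21=-38
or esi, 6 → esi=(-38)|6=-34
add ecx, 6 → ecx=21+6=27
add eax, 2 → eax=10+2=12
cmp eax, 16  (cmp 12,16)
jne loop: taken
sub esi, ecx → esi=(-34)-27=-61
or esi, 6 → esi=(-61)|6=-57
add ecx, 6 → ecx=27+6=33
add eax, 2 → eax=12+2=14
cmp eax, 16  (cmp 14,16)
jne loop: taken
sub esi, ecx → esi=(-57)-33=-90
or esi, 6 → esi=(-90)|6=-90
add ecx, 6 → ecx=33+6=39
add eax, 2 → eax=14+2=16
cmp eax, 16  (cmp 16,16)
jne loop: not taken
halt.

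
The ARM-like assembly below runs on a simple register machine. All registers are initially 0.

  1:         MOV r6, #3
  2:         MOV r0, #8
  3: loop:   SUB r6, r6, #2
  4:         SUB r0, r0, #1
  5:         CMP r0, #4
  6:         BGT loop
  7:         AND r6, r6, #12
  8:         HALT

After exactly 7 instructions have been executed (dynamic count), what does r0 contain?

7

MOV r6, #3 → r6=3
MOV r0, #8 → r0=8
SUB r6, r6, #2 → r6=3-2=1
SUB r0, r0, #1 → r0=8-1=7
CMP r0, #4  (cmp 7,4)
BGT loop: taken
SUB r6, r6, #2 → r6=1-2=-1
After step 7: r0 = 7.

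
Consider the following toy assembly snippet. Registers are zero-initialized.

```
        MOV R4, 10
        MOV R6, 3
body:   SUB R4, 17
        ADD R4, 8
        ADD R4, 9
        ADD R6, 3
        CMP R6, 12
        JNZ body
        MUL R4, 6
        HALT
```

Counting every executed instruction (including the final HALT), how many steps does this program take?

22

R4=10
R6=3
R4=10-17=-7
R4=(-7)+8=1
R4=1+9=10
R6=3+3=6
CMP R6, 12  (cmp 6,12)
JNZ body: taken
R4=10-17=-7
R4=(-7)+8=1
R4=1+9=10
R6=6+3=9
CMP R6, 12  (cmp 9,12)
JNZ body: taken
R4=10-17=-7
R4=(-7)+8=1
R4=1+9=10
R6=9+3=12
CMP R6, 12  (cmp 12,12)
JNZ body: not taken
R4=10*6=60
halt.
Total executed instructions: 22.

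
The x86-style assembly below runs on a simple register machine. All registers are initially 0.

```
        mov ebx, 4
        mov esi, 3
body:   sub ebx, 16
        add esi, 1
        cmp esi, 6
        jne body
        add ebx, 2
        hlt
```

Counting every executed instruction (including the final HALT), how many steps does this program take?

16

ebx=4
esi=3
ebx=4-16=-12
esi=3+1=4
cmp esi, 6  (cmp 4,6)
jne body: taken
ebx=(-12)-16=-28
esi=4+1=5
cmp esi, 6  (cmp 5,6)
jne body: taken
ebx=(-28)-16=-44
esi=5+1=6
cmp esi, 6  (cmp 6,6)
jne body: not taken
ebx=(-44)+2=-42
halt.
Total executed instructions: 16.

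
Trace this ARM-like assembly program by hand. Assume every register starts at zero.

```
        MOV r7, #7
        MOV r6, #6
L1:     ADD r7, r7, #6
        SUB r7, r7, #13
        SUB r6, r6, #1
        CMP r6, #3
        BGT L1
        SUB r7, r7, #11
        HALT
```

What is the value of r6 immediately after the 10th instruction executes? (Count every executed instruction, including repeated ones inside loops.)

MOV r7, #7 → r7=7
MOV r6, #6 → r6=6
ADD r7, r7, #6 → r7=7+6=13
SUB r7, r7, #13 → r7=13-13=0
SUB r6, r6, #1 → r6=6-1=5
CMP r6, #3  (cmp 5,3)
BGT L1: taken
ADD r7, r7, #6 → r7=0+6=6
SUB r7, r7, #13 → r7=6-13=-7
SUB r6, r6, #1 → r6=5-1=4
After step 10: r6 = 4.

4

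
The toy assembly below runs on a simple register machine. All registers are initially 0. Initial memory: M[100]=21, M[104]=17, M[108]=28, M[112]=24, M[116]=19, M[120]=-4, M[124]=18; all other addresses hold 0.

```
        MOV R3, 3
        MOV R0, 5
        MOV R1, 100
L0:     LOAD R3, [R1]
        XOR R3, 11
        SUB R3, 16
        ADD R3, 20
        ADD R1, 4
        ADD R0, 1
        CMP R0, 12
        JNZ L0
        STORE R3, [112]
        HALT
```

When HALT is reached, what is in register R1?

128

R3=3
R0=5
R1=100
R3=M[100]=21
R3=21^11=30
R3=30-16=14
R3=14+20=34
R1=100+4=104
R0=5+1=6
CMP R0, 12  (cmp 6,12)
JNZ L0: taken
R3=M[104]=17
R3=17^11=26
R3=26-16=10
R3=10+20=30
R1=104+4=108
R0=6+1=7
CMP R0, 12  (cmp 7,12)
JNZ L0: taken
R3=M[108]=28
R3=28^11=23
R3=23-16=7
R3=7+20=27
R1=108+4=112
R0=7+1=8
CMP R0, 12  (cmp 8,12)
JNZ L0: taken
R3=M[112]=24
R3=24^11=19
R3=19-16=3
R3=3+20=23
R1=112+4=116
R0=8+1=9
CMP R0, 12  (cmp 9,12)
JNZ L0: taken
R3=M[116]=19
R3=19^11=24
R3=24-16=8
R3=8+20=28
R1=116+4=120
R0=9+1=10
CMP R0, 12  (cmp 10,12)
JNZ L0: taken
R3=M[120]=-4
R3=(-4)^11=-9
R3=(-9)-16=-25
R3=(-25)+20=-5
R1=120+4=124
R0=10+1=11
CMP R0, 12  (cmp 11,12)
JNZ L0: taken
R3=M[124]=18
R3=18^11=25
R3=25-16=9
R3=9+20=29
R1=124+4=128
R0=11+1=12
CMP R0, 12  (cmp 12,12)
JNZ L0: not taken
STORE R3, [112] → M[112]=29
halt.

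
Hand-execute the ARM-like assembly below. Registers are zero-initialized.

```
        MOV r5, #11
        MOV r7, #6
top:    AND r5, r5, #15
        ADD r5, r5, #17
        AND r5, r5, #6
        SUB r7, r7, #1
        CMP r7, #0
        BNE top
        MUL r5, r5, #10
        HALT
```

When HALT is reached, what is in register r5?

after MOV r5, #11: r5=11
after MOV r7, #6: r7=6
after AND r5, r5, #15: r5=11&15=11
after ADD r5, r5, #17: r5=11+17=28
after AND r5, r5, #6: r5=28&6=4
after SUB r7, r7, #1: r7=6-1=5
CMP r7, #0  (cmp 5,0)
BNE top: taken
after AND r5, r5, #15: r5=4&15=4
after ADD r5, r5, #17: r5=4+17=21
after AND r5, r5, #6: r5=21&6=4
after SUB r7, r7, #1: r7=5-1=4
CMP r7, #0  (cmp 4,0)
BNE top: taken
after AND r5, r5, #15: r5=4&15=4
after ADD r5, r5, #17: r5=4+17=21
after AND r5, r5, #6: r5=21&6=4
after SUB r7, r7, #1: r7=4-1=3
CMP r7, #0  (cmp 3,0)
BNE top: taken
after AND r5, r5, #15: r5=4&15=4
after ADD r5, r5, #17: r5=4+17=21
after AND r5, r5, #6: r5=21&6=4
after SUB r7, r7, #1: r7=3-1=2
CMP r7, #0  (cmp 2,0)
BNE top: taken
after AND r5, r5, #15: r5=4&15=4
after ADD r5, r5, #17: r5=4+17=21
after AND r5, r5, #6: r5=21&6=4
after SUB r7, r7, #1: r7=2-1=1
CMP r7, #0  (cmp 1,0)
BNE top: taken
after AND r5, r5, #15: r5=4&15=4
after ADD r5, r5, #17: r5=4+17=21
after AND r5, r5, #6: r5=21&6=4
after SUB r7, r7, #1: r7=1-1=0
CMP r7, #0  (cmp 0,0)
BNE top: not taken
after MUL r5, r5, #10: r5=4*10=40
halt.

40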